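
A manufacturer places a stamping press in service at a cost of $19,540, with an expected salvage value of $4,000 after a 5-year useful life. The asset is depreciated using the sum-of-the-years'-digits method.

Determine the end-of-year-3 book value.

Depreciable base = $19,540 − $4,000 = $15,540.
Sum of the years' digits = 5+4+3+2+1 = 15.
Year 1: $15,540 × 5/15 = $5,180. Book value $14,360.
Year 2: $15,540 × 4/15 = $4,144. Book value $10,216.
Year 3: $15,540 × 3/15 = $3,108. Book value $7,108.

$7,108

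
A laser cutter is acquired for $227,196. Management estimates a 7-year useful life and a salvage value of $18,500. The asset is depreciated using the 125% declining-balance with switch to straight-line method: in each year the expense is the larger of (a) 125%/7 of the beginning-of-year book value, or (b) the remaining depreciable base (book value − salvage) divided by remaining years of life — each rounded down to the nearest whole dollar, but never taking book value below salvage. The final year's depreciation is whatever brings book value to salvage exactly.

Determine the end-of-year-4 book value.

Depreciable base = $227,196 − $18,500 = $208,696.
Year 1: DB = ⌊$227,196 × 125%/7⌋ = $40,570; SL = ⌊$208,696/7⌋ = $29,813 → take DB $40,570. Book value $186,626.
Year 2: DB = ⌊$186,626 × 125%/7⌋ = $33,326; SL = ⌊$168,126/6⌋ = $28,021 → take DB $33,326. Book value $153,300.
Year 3: DB = ⌊$153,300 × 125%/7⌋ = $27,375; SL = ⌊$134,800/5⌋ = $26,960 → take DB $27,375. Book value $125,925.
Year 4: DB = ⌊$125,925 × 125%/7⌋ = $22,486; SL = ⌊$107,425/4⌋ = $26,856 → take SL $26,856. Book value $99,069.

$99,069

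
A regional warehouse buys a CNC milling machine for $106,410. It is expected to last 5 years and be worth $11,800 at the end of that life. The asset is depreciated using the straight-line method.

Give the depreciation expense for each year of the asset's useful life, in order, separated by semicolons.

Depreciable base = $106,410 − $11,800 = $94,610.
Annual expense = $94,610 / 5 = $18,922.
End of year 1: book value $87,488.
End of year 2: book value $68,566.
End of year 3: book value $49,644.
End of year 4: book value $30,722.
End of year 5: book value $11,800.

$18,922; $18,922; $18,922; $18,922; $18,922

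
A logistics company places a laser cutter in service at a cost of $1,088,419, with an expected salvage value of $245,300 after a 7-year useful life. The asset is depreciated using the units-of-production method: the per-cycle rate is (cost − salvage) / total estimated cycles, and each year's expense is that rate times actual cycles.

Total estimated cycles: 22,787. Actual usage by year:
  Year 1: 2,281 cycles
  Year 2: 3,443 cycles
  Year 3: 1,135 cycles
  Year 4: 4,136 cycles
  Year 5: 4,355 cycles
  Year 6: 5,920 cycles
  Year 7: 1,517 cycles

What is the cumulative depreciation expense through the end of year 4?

$406,815

Depreciable base = $1,088,419 − $245,300 = $843,119.
Rate = $843,119 / 22,787 cycles = $37 per cycle.
Year 1: 2,281 × $37 = $84,397. Book value $1,004,022.
Year 2: 3,443 × $37 = $127,391. Book value $876,631.
Year 3: 1,135 × $37 = $41,995. Book value $834,636.
Year 4: 4,136 × $37 = $153,032. Book value $681,604.
Accumulated through year 4 = $1,088,419 − $681,604 = $406,815.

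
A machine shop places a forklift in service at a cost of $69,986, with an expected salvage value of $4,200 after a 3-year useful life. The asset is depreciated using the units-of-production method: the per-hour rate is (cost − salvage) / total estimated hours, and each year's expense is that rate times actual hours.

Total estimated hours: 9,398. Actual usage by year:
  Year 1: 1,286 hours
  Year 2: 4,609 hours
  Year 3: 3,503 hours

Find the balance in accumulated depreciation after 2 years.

Depreciable base = $69,986 − $4,200 = $65,786.
Rate = $65,786 / 9,398 hours = $7 per hour.
Year 1: 1,286 × $7 = $9,002. Book value $60,984.
Year 2: 4,609 × $7 = $32,263. Book value $28,721.
Accumulated through year 2 = $69,986 − $28,721 = $41,265.

$41,265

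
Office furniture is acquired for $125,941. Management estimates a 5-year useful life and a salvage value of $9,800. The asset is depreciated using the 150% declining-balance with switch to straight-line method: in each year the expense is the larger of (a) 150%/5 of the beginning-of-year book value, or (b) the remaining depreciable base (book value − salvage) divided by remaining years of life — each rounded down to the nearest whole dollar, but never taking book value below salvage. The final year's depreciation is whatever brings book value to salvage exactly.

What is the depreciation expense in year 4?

Depreciable base = $125,941 − $9,800 = $116,141.
Year 1: DB = ⌊$125,941 × 150%/5⌋ = $37,782; SL = ⌊$116,141/5⌋ = $23,228 → take DB $37,782. Book value $88,159.
Year 2: DB = ⌊$88,159 × 150%/5⌋ = $26,447; SL = ⌊$78,359/4⌋ = $19,589 → take DB $26,447. Book value $61,712.
Year 3: DB = ⌊$61,712 × 150%/5⌋ = $18,513; SL = ⌊$51,912/3⌋ = $17,304 → take DB $18,513. Book value $43,199.
Year 4: DB = ⌊$43,199 × 150%/5⌋ = $12,959; SL = ⌊$33,399/2⌋ = $16,699 → take SL $16,699. Book value $26,500.

$16,699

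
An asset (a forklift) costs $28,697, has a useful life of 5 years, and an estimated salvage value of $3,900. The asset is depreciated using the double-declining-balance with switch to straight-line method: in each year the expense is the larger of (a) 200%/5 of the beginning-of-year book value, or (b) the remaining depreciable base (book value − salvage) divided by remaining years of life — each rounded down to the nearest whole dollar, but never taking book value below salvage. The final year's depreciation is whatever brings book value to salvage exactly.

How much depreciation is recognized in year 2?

$6,887

Depreciable base = $28,697 − $3,900 = $24,797.
Year 1: DB = ⌊$28,697 × 200%/5⌋ = $11,478; SL = ⌊$24,797/5⌋ = $4,959 → take DB $11,478. Book value $17,219.
Year 2: DB = ⌊$17,219 × 200%/5⌋ = $6,887; SL = ⌊$13,319/4⌋ = $3,329 → take DB $6,887. Book value $10,332.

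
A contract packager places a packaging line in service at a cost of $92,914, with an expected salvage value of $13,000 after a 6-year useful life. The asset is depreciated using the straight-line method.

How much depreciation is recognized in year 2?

Depreciable base = $92,914 − $13,000 = $79,914.
Annual expense = $79,914 / 6 = $13,319.

$13,319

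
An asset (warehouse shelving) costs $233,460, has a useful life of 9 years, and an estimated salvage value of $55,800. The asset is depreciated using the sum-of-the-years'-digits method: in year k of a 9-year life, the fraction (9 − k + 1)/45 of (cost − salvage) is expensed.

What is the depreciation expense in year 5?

$19,740

Depreciable base = $233,460 − $55,800 = $177,660.
Sum of the years' digits = 9+8+7+6+5+4+3+2+1 = 45.
Year 1: $177,660 × 9/45 = $35,532. Book value $197,928.
Year 2: $177,660 × 8/45 = $31,584. Book value $166,344.
Year 3: $177,660 × 7/45 = $27,636. Book value $138,708.
Year 4: $177,660 × 6/45 = $23,688. Book value $115,020.
Year 5: $177,660 × 5/45 = $19,740. Book value $95,280.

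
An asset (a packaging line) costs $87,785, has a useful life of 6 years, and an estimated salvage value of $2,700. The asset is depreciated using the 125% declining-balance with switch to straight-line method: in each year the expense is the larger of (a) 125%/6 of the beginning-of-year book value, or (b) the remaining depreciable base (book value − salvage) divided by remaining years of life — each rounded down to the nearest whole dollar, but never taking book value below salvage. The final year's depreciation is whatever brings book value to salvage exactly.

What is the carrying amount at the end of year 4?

Depreciable base = $87,785 − $2,700 = $85,085.
Year 1: DB = ⌊$87,785 × 125%/6⌋ = $18,288; SL = ⌊$85,085/6⌋ = $14,180 → take DB $18,288. Book value $69,497.
Year 2: DB = ⌊$69,497 × 125%/6⌋ = $14,478; SL = ⌊$66,797/5⌋ = $13,359 → take DB $14,478. Book value $55,019.
Year 3: DB = ⌊$55,019 × 125%/6⌋ = $11,462; SL = ⌊$52,319/4⌋ = $13,079 → take SL $13,079. Book value $41,940.
Year 4: DB = ⌊$41,940 × 125%/6⌋ = $8,737; SL = ⌊$39,240/3⌋ = $13,080 → take SL $13,080. Book value $28,860.

$28,860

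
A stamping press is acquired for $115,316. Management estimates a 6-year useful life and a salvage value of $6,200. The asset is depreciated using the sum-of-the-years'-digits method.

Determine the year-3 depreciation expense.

Depreciable base = $115,316 − $6,200 = $109,116.
Sum of the years' digits = 6+5+4+3+2+1 = 21.
Year 1: $109,116 × 6/21 = $31,176. Book value $84,140.
Year 2: $109,116 × 5/21 = $25,980. Book value $58,160.
Year 3: $109,116 × 4/21 = $20,784. Book value $37,376.

$20,784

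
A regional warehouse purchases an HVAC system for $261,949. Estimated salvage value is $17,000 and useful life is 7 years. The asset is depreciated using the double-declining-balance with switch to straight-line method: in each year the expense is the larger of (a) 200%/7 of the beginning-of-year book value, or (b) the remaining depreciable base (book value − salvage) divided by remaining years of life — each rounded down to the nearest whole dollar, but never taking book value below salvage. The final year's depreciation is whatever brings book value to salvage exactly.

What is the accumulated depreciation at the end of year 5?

$213,243

Depreciable base = $261,949 − $17,000 = $244,949.
Year 1: DB = ⌊$261,949 × 200%/7⌋ = $74,842; SL = ⌊$244,949/7⌋ = $34,992 → take DB $74,842. Book value $187,107.
Year 2: DB = ⌊$187,107 × 200%/7⌋ = $53,459; SL = ⌊$170,107/6⌋ = $28,351 → take DB $53,459. Book value $133,648.
Year 3: DB = ⌊$133,648 × 200%/7⌋ = $38,185; SL = ⌊$116,648/5⌋ = $23,329 → take DB $38,185. Book value $95,463.
Year 4: DB = ⌊$95,463 × 200%/7⌋ = $27,275; SL = ⌊$78,463/4⌋ = $19,615 → take DB $27,275. Book value $68,188.
Year 5: DB = ⌊$68,188 × 200%/7⌋ = $19,482; SL = ⌊$51,188/3⌋ = $17,062 → take DB $19,482. Book value $48,706.
Accumulated through year 5 = $261,949 − $48,706 = $213,243.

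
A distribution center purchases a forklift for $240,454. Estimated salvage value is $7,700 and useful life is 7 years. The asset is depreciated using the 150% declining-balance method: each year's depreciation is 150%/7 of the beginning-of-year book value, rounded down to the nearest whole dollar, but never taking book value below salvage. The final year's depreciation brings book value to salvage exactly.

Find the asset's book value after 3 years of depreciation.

$116,636

Depreciable base = $240,454 − $7,700 = $232,754.
Year 1: ⌊$240,454 × 150%/7⌋ = $51,525. Book value $188,929.
Year 2: ⌊$188,929 × 150%/7⌋ = $40,484. Book value $148,445.
Year 3: ⌊$148,445 × 150%/7⌋ = $31,809. Book value $116,636.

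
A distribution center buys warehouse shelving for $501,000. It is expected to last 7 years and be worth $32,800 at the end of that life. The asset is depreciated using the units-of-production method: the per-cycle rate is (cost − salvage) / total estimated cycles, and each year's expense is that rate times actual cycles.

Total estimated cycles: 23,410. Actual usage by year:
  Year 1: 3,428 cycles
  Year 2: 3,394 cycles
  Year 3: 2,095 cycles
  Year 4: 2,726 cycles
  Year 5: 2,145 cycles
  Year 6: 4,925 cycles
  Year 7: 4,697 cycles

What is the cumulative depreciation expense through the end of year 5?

Depreciable base = $501,000 − $32,800 = $468,200.
Rate = $468,200 / 23,410 cycles = $20 per cycle.
Year 1: 3,428 × $20 = $68,560. Book value $432,440.
Year 2: 3,394 × $20 = $67,880. Book value $364,560.
Year 3: 2,095 × $20 = $41,900. Book value $322,660.
Year 4: 2,726 × $20 = $54,520. Book value $268,140.
Year 5: 2,145 × $20 = $42,900. Book value $225,240.
Accumulated through year 5 = $501,000 − $225,240 = $275,760.

$275,760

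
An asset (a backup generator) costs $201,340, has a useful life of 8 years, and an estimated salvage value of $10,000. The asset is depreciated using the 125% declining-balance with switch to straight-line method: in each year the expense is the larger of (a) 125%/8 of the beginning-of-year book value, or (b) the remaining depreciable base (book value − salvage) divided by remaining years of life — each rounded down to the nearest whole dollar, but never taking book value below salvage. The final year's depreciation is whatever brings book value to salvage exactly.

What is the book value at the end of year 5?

$76,566

Depreciable base = $201,340 − $10,000 = $191,340.
Year 1: DB = ⌊$201,340 × 125%/8⌋ = $31,459; SL = ⌊$191,340/8⌋ = $23,917 → take DB $31,459. Book value $169,881.
Year 2: DB = ⌊$169,881 × 125%/8⌋ = $26,543; SL = ⌊$159,881/7⌋ = $22,840 → take DB $26,543. Book value $143,338.
Year 3: DB = ⌊$143,338 × 125%/8⌋ = $22,396; SL = ⌊$133,338/6⌋ = $22,223 → take DB $22,396. Book value $120,942.
Year 4: DB = ⌊$120,942 × 125%/8⌋ = $18,897; SL = ⌊$110,942/5⌋ = $22,188 → take SL $22,188. Book value $98,754.
Year 5: DB = ⌊$98,754 × 125%/8⌋ = $15,430; SL = ⌊$88,754/4⌋ = $22,188 → take SL $22,188. Book value $76,566.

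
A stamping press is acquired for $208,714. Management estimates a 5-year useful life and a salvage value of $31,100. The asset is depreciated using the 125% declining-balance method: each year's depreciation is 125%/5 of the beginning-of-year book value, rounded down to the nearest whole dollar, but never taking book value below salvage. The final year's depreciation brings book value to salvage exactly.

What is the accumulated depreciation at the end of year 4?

Depreciable base = $208,714 − $31,100 = $177,614.
Year 1: ⌊$208,714 × 125%/5⌋ = $52,178. Book value $156,536.
Year 2: ⌊$156,536 × 125%/5⌋ = $39,134. Book value $117,402.
Year 3: ⌊$117,402 × 125%/5⌋ = $29,350. Book value $88,052.
Year 4: ⌊$88,052 × 125%/5⌋ = $22,013. Book value $66,039.
Accumulated through year 4 = $208,714 − $66,039 = $142,675.

$142,675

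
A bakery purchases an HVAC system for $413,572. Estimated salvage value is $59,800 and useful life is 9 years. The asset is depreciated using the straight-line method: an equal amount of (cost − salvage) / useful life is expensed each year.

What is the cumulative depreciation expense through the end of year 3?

$117,924

Depreciable base = $413,572 − $59,800 = $353,772.
Annual expense = $353,772 / 9 = $39,308.
End of year 1: book value $374,264.
End of year 2: book value $334,956.
End of year 3: book value $295,648.
Accumulated through year 3 = $413,572 − $295,648 = $117,924.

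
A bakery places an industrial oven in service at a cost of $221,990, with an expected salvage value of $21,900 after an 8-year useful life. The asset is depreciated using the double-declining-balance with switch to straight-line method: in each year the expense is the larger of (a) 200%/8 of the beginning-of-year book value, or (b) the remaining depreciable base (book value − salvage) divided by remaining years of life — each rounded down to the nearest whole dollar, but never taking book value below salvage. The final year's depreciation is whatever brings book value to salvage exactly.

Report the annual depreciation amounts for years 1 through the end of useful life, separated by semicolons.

Depreciable base = $221,990 − $21,900 = $200,090.
Year 1: DB = ⌊$221,990 × 200%/8⌋ = $55,497; SL = ⌊$200,090/8⌋ = $25,011 → take DB $55,497. Book value $166,493.
Year 2: DB = ⌊$166,493 × 200%/8⌋ = $41,623; SL = ⌊$144,593/7⌋ = $20,656 → take DB $41,623. Book value $124,870.
Year 3: DB = ⌊$124,870 × 200%/8⌋ = $31,217; SL = ⌊$102,970/6⌋ = $17,161 → take DB $31,217. Book value $93,653.
Year 4: DB = ⌊$93,653 × 200%/8⌋ = $23,413; SL = ⌊$71,753/5⌋ = $14,350 → take DB $23,413. Book value $70,240.
Year 5: DB = ⌊$70,240 × 200%/8⌋ = $17,560; SL = ⌊$48,340/4⌋ = $12,085 → take DB $17,560. Book value $52,680.
Year 6: DB = ⌊$52,680 × 200%/8⌋ = $13,170; SL = ⌊$30,780/3⌋ = $10,260 → take DB $13,170. Book value $39,510.
Year 7: DB = ⌊$39,510 × 200%/8⌋ = $9,877; SL = ⌊$17,610/2⌋ = $8,805 → take DB $9,877. Book value $29,633.
Year 8 (final): $29,633 − $21,900 = $7,733. Book value $21,900.

$55,497; $41,623; $31,217; $23,413; $17,560; $13,170; $9,877; $7,733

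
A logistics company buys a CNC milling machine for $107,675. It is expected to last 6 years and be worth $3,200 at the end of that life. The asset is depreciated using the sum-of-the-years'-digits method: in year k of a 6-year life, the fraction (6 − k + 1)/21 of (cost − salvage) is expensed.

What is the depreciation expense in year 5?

$9,950

Depreciable base = $107,675 − $3,200 = $104,475.
Sum of the years' digits = 6+5+4+3+2+1 = 21.
Year 1: $104,475 × 6/21 = $29,850. Book value $77,825.
Year 2: $104,475 × 5/21 = $24,875. Book value $52,950.
Year 3: $104,475 × 4/21 = $19,900. Book value $33,050.
Year 4: $104,475 × 3/21 = $14,925. Book value $18,125.
Year 5: $104,475 × 2/21 = $9,950. Book value $8,175.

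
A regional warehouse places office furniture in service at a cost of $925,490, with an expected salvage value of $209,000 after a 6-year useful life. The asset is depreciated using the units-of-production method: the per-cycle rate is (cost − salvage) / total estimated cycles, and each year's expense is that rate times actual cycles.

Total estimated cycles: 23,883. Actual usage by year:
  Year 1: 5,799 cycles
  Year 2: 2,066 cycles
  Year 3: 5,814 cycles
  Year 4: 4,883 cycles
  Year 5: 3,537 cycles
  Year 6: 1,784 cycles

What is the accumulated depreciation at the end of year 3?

$410,370

Depreciable base = $925,490 − $209,000 = $716,490.
Rate = $716,490 / 23,883 cycles = $30 per cycle.
Year 1: 5,799 × $30 = $173,970. Book value $751,520.
Year 2: 2,066 × $30 = $61,980. Book value $689,540.
Year 3: 5,814 × $30 = $174,420. Book value $515,120.
Accumulated through year 3 = $925,490 − $515,120 = $410,370.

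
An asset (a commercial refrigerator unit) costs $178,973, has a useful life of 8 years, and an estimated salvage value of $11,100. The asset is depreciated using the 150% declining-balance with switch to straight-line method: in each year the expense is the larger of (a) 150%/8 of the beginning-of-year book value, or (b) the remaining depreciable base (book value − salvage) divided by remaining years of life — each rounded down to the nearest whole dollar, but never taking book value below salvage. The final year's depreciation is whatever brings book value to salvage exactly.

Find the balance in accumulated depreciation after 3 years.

Depreciable base = $178,973 − $11,100 = $167,873.
Year 1: DB = ⌊$178,973 × 150%/8⌋ = $33,557; SL = ⌊$167,873/8⌋ = $20,984 → take DB $33,557. Book value $145,416.
Year 2: DB = ⌊$145,416 × 150%/8⌋ = $27,265; SL = ⌊$134,316/7⌋ = $19,188 → take DB $27,265. Book value $118,151.
Year 3: DB = ⌊$118,151 × 150%/8⌋ = $22,153; SL = ⌊$107,051/6⌋ = $17,841 → take DB $22,153. Book value $95,998.
Accumulated through year 3 = $178,973 − $95,998 = $82,975.

$82,975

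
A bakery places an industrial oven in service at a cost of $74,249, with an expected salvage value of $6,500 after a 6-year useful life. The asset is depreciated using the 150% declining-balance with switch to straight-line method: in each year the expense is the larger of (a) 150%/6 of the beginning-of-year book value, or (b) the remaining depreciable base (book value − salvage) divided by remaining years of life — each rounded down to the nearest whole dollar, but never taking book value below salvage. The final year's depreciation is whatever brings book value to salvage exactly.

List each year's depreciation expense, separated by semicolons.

Depreciable base = $74,249 − $6,500 = $67,749.
Year 1: DB = ⌊$74,249 × 150%/6⌋ = $18,562; SL = ⌊$67,749/6⌋ = $11,291 → take DB $18,562. Book value $55,687.
Year 2: DB = ⌊$55,687 × 150%/6⌋ = $13,921; SL = ⌊$49,187/5⌋ = $9,837 → take DB $13,921. Book value $41,766.
Year 3: DB = ⌊$41,766 × 150%/6⌋ = $10,441; SL = ⌊$35,266/4⌋ = $8,816 → take DB $10,441. Book value $31,325.
Year 4: DB = ⌊$31,325 × 150%/6⌋ = $7,831; SL = ⌊$24,825/3⌋ = $8,275 → take SL $8,275. Book value $23,050.
Year 5: DB = ⌊$23,050 × 150%/6⌋ = $5,762; SL = ⌊$16,550/2⌋ = $8,275 → take SL $8,275. Book value $14,775.
Year 6 (final): $14,775 − $6,500 = $8,275. Book value $6,500.

$18,562; $13,921; $10,441; $8,275; $8,275; $8,275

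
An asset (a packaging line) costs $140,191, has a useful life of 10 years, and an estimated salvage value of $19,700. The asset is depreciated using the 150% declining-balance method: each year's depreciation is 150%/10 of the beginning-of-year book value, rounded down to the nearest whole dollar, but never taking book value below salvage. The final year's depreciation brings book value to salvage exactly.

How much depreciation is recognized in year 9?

$5,730

Depreciable base = $140,191 − $19,700 = $120,491.
Year 1: ⌊$140,191 × 150%/10⌋ = $21,028. Book value $119,163.
Year 2: ⌊$119,163 × 150%/10⌋ = $17,874. Book value $101,289.
Year 3: ⌊$101,289 × 150%/10⌋ = $15,193. Book value $86,096.
Year 4: ⌊$86,096 × 150%/10⌋ = $12,914. Book value $73,182.
Year 5: ⌊$73,182 × 150%/10⌋ = $10,977. Book value $62,205.
Year 6: ⌊$62,205 × 150%/10⌋ = $9,330. Book value $52,875.
Year 7: ⌊$52,875 × 150%/10⌋ = $7,931. Book value $44,944.
Year 8: ⌊$44,944 × 150%/10⌋ = $6,741. Book value $38,203.
Year 9: ⌊$38,203 × 150%/10⌋ = $5,730. Book value $32,473.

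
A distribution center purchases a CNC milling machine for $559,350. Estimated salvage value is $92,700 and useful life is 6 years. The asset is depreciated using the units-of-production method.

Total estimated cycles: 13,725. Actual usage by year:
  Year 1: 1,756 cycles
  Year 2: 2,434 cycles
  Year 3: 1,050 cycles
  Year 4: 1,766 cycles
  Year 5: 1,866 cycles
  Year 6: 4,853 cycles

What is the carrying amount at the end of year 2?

Depreciable base = $559,350 − $92,700 = $466,650.
Rate = $466,650 / 13,725 cycles = $34 per cycle.
Year 1: 1,756 × $34 = $59,704. Book value $499,646.
Year 2: 2,434 × $34 = $82,756. Book value $416,890.

$416,890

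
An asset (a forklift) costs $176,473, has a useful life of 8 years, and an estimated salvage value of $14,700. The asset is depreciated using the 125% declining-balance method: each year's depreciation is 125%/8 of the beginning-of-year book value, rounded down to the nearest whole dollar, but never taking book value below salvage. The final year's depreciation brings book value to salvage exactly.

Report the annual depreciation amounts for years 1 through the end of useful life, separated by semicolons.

$27,573; $23,265; $19,630; $16,563; $13,975; $11,791; $9,949; $39,027

Depreciable base = $176,473 − $14,700 = $161,773.
Year 1: ⌊$176,473 × 125%/8⌋ = $27,573. Book value $148,900.
Year 2: ⌊$148,900 × 125%/8⌋ = $23,265. Book value $125,635.
Year 3: ⌊$125,635 × 125%/8⌋ = $19,630. Book value $106,005.
Year 4: ⌊$106,005 × 125%/8⌋ = $16,563. Book value $89,442.
Year 5: ⌊$89,442 × 125%/8⌋ = $13,975. Book value $75,467.
Year 6: ⌊$75,467 × 125%/8⌋ = $11,791. Book value $63,676.
Year 7: ⌊$63,676 × 125%/8⌋ = $9,949. Book value $53,727.
Year 8 (final): $53,727 − $14,700 = $39,027. Book value $14,700.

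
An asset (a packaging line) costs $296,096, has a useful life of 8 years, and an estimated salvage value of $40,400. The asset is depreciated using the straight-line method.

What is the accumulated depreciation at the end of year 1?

$31,962

Depreciable base = $296,096 − $40,400 = $255,696.
Annual expense = $255,696 / 8 = $31,962.
End of year 1: book value $264,134.
Accumulated through year 1 = $296,096 − $264,134 = $31,962.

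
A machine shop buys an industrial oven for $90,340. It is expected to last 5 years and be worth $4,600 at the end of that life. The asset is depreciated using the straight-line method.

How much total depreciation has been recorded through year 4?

$68,592

Depreciable base = $90,340 − $4,600 = $85,740.
Annual expense = $85,740 / 5 = $17,148.
End of year 1: book value $73,192.
End of year 2: book value $56,044.
End of year 3: book value $38,896.
End of year 4: book value $21,748.
Accumulated through year 4 = $90,340 − $21,748 = $68,592.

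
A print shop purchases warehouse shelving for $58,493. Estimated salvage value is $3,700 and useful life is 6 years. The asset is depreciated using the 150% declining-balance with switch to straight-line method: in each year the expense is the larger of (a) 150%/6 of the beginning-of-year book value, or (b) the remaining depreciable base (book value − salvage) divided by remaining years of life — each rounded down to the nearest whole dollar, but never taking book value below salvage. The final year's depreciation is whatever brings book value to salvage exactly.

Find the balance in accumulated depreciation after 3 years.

$33,815

Depreciable base = $58,493 − $3,700 = $54,793.
Year 1: DB = ⌊$58,493 × 150%/6⌋ = $14,623; SL = ⌊$54,793/6⌋ = $9,132 → take DB $14,623. Book value $43,870.
Year 2: DB = ⌊$43,870 × 150%/6⌋ = $10,967; SL = ⌊$40,170/5⌋ = $8,034 → take DB $10,967. Book value $32,903.
Year 3: DB = ⌊$32,903 × 150%/6⌋ = $8,225; SL = ⌊$29,203/4⌋ = $7,300 → take DB $8,225. Book value $24,678.
Accumulated through year 3 = $58,493 − $24,678 = $33,815.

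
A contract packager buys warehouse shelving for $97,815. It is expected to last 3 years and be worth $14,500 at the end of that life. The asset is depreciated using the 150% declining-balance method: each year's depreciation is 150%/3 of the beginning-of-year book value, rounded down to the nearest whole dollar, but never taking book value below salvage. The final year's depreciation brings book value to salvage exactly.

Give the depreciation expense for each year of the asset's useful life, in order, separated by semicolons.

$48,907; $24,454; $9,954

Depreciable base = $97,815 − $14,500 = $83,315.
Year 1: ⌊$97,815 × 150%/3⌋ = $48,907. Book value $48,908.
Year 2: ⌊$48,908 × 150%/3⌋ = $24,454. Book value $24,454.
Year 3 (final): $24,454 − $14,500 = $9,954. Book value $14,500.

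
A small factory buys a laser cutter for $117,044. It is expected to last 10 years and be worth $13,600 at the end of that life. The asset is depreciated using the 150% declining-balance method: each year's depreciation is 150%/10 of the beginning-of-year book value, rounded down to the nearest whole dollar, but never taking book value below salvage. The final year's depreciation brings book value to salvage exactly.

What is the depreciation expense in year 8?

$5,628

Depreciable base = $117,044 − $13,600 = $103,444.
Year 1: ⌊$117,044 × 150%/10⌋ = $17,556. Book value $99,488.
Year 2: ⌊$99,488 × 150%/10⌋ = $14,923. Book value $84,565.
Year 3: ⌊$84,565 × 150%/10⌋ = $12,684. Book value $71,881.
Year 4: ⌊$71,881 × 150%/10⌋ = $10,782. Book value $61,099.
Year 5: ⌊$61,099 × 150%/10⌋ = $9,164. Book value $51,935.
Year 6: ⌊$51,935 × 150%/10⌋ = $7,790. Book value $44,145.
Year 7: ⌊$44,145 × 150%/10⌋ = $6,621. Book value $37,524.
Year 8: ⌊$37,524 × 150%/10⌋ = $5,628. Book value $31,896.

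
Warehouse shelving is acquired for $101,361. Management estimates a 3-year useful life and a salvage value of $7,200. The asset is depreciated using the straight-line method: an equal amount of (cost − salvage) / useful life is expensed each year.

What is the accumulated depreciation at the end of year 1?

Depreciable base = $101,361 − $7,200 = $94,161.
Annual expense = $94,161 / 3 = $31,387.
End of year 1: book value $69,974.
Accumulated through year 1 = $101,361 − $69,974 = $31,387.

$31,387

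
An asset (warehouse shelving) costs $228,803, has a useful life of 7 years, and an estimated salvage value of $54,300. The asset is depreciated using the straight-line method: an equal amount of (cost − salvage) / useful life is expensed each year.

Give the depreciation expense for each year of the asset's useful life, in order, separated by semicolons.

$24,929; $24,929; $24,929; $24,929; $24,929; $24,929; $24,929

Depreciable base = $228,803 − $54,300 = $174,503.
Annual expense = $174,503 / 7 = $24,929.
End of year 1: book value $203,874.
End of year 2: book value $178,945.
End of year 3: book value $154,016.
End of year 4: book value $129,087.
End of year 5: book value $104,158.
End of year 6: book value $79,229.
End of year 7: book value $54,300.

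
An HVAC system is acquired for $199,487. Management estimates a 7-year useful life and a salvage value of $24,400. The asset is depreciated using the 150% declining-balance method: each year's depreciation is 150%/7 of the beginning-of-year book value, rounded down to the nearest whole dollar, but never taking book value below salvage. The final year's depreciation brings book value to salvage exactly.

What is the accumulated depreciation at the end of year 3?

Depreciable base = $199,487 − $24,400 = $175,087.
Year 1: ⌊$199,487 × 150%/7⌋ = $42,747. Book value $156,740.
Year 2: ⌊$156,740 × 150%/7⌋ = $33,587. Book value $123,153.
Year 3: ⌊$123,153 × 150%/7⌋ = $26,389. Book value $96,764.
Accumulated through year 3 = $199,487 − $96,764 = $102,723.

$102,723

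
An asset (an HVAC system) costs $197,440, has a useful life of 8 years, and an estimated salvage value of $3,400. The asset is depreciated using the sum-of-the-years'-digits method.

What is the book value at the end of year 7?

Depreciable base = $197,440 − $3,400 = $194,040.
Sum of the years' digits = 8+7+6+5+4+3+2+1 = 36.
Year 1: $194,040 × 8/36 = $43,120. Book value $154,320.
Year 2: $194,040 × 7/36 = $37,730. Book value $116,590.
Year 3: $194,040 × 6/36 = $32,340. Book value $84,250.
Year 4: $194,040 × 5/36 = $26,950. Book value $57,300.
Year 5: $194,040 × 4/36 = $21,560. Book value $35,740.
Year 6: $194,040 × 3/36 = $16,170. Book value $19,570.
Year 7: $194,040 × 2/36 = $10,780. Book value $8,790.

$8,790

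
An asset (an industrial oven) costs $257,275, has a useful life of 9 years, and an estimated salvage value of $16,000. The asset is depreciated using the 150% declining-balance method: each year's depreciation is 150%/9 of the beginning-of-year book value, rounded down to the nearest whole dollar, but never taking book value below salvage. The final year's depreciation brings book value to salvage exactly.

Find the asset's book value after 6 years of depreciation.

$86,163

Depreciable base = $257,275 − $16,000 = $241,275.
Year 1: ⌊$257,275 × 150%/9⌋ = $42,879. Book value $214,396.
Year 2: ⌊$214,396 × 150%/9⌋ = $35,732. Book value $178,664.
Year 3: ⌊$178,664 × 150%/9⌋ = $29,777. Book value $148,887.
Year 4: ⌊$148,887 × 150%/9⌋ = $24,814. Book value $124,073.
Year 5: ⌊$124,073 × 150%/9⌋ = $20,678. Book value $103,395.
Year 6: ⌊$103,395 × 150%/9⌋ = $17,232. Book value $86,163.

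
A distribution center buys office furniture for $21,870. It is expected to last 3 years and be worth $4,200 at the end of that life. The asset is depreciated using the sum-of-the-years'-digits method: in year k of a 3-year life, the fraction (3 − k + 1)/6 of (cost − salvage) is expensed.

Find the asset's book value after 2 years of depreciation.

Depreciable base = $21,870 − $4,200 = $17,670.
Sum of the years' digits = 3+2+1 = 6.
Year 1: $17,670 × 3/6 = $8,835. Book value $13,035.
Year 2: $17,670 × 2/6 = $5,890. Book value $7,145.

$7,145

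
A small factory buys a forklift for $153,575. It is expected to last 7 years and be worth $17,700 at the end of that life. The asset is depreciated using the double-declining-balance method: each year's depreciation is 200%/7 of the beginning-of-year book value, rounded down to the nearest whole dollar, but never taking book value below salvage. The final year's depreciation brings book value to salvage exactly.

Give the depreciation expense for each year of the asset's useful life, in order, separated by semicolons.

$43,878; $31,342; $22,387; $15,990; $11,422; $8,158; $2,698

Depreciable base = $153,575 − $17,700 = $135,875.
Year 1: ⌊$153,575 × 200%/7⌋ = $43,878. Book value $109,697.
Year 2: ⌊$109,697 × 200%/7⌋ = $31,342. Book value $78,355.
Year 3: ⌊$78,355 × 200%/7⌋ = $22,387. Book value $55,968.
Year 4: ⌊$55,968 × 200%/7⌋ = $15,990. Book value $39,978.
Year 5: ⌊$39,978 × 200%/7⌋ = $11,422. Book value $28,556.
Year 6: ⌊$28,556 × 200%/7⌋ = $8,158. Book value $20,398.
Year 7 (final): $20,398 − $17,700 = $2,698. Book value $17,700.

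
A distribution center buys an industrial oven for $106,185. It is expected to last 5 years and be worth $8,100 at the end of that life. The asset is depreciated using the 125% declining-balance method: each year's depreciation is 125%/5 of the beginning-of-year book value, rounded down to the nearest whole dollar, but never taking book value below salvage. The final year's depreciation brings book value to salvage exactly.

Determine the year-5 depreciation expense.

$25,499

Depreciable base = $106,185 − $8,100 = $98,085.
Year 1: ⌊$106,185 × 125%/5⌋ = $26,546. Book value $79,639.
Year 2: ⌊$79,639 × 125%/5⌋ = $19,909. Book value $59,730.
Year 3: ⌊$59,730 × 125%/5⌋ = $14,932. Book value $44,798.
Year 4: ⌊$44,798 × 125%/5⌋ = $11,199. Book value $33,599.
Year 5 (final): $33,599 − $8,100 = $25,499. Book value $8,100.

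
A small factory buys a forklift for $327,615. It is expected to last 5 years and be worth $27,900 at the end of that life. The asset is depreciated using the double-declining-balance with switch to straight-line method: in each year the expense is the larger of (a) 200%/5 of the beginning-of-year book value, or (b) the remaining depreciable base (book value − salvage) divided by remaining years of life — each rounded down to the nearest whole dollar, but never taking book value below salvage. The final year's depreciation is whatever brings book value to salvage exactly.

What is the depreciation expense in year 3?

$47,176

Depreciable base = $327,615 − $27,900 = $299,715.
Year 1: DB = ⌊$327,615 × 200%/5⌋ = $131,046; SL = ⌊$299,715/5⌋ = $59,943 → take DB $131,046. Book value $196,569.
Year 2: DB = ⌊$196,569 × 200%/5⌋ = $78,627; SL = ⌊$168,669/4⌋ = $42,167 → take DB $78,627. Book value $117,942.
Year 3: DB = ⌊$117,942 × 200%/5⌋ = $47,176; SL = ⌊$90,042/3⌋ = $30,014 → take DB $47,176. Book value $70,766.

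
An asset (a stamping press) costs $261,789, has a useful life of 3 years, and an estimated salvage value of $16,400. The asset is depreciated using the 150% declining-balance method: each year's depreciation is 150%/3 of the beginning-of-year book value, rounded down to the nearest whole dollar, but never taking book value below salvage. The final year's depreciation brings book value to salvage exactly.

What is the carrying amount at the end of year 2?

Depreciable base = $261,789 − $16,400 = $245,389.
Year 1: ⌊$261,789 × 150%/3⌋ = $130,894. Book value $130,895.
Year 2: ⌊$130,895 × 150%/3⌋ = $65,447. Book value $65,448.

$65,448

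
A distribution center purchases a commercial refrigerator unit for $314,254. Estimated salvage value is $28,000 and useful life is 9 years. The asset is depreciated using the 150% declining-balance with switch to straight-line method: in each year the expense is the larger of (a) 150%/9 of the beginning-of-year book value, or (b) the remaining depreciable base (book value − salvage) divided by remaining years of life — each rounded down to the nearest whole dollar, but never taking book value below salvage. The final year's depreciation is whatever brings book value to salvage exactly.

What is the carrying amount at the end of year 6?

Depreciable base = $314,254 − $28,000 = $286,254.
Year 1: DB = ⌊$314,254 × 150%/9⌋ = $52,375; SL = ⌊$286,254/9⌋ = $31,806 → take DB $52,375. Book value $261,879.
Year 2: DB = ⌊$261,879 × 150%/9⌋ = $43,646; SL = ⌊$233,879/8⌋ = $29,234 → take DB $43,646. Book value $218,233.
Year 3: DB = ⌊$218,233 × 150%/9⌋ = $36,372; SL = ⌊$190,233/7⌋ = $27,176 → take DB $36,372. Book value $181,861.
Year 4: DB = ⌊$181,861 × 150%/9⌋ = $30,310; SL = ⌊$153,861/6⌋ = $25,643 → take DB $30,310. Book value $151,551.
Year 5: DB = ⌊$151,551 × 150%/9⌋ = $25,258; SL = ⌊$123,551/5⌋ = $24,710 → take DB $25,258. Book value $126,293.
Year 6: DB = ⌊$126,293 × 150%/9⌋ = $21,048; SL = ⌊$98,293/4⌋ = $24,573 → take SL $24,573. Book value $101,720.

$101,720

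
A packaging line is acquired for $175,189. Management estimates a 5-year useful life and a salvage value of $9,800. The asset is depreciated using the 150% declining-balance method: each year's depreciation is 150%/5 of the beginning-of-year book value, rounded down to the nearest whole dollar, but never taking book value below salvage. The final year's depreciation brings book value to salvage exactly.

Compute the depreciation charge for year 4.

Depreciable base = $175,189 − $9,800 = $165,389.
Year 1: ⌊$175,189 × 150%/5⌋ = $52,556. Book value $122,633.
Year 2: ⌊$122,633 × 150%/5⌋ = $36,789. Book value $85,844.
Year 3: ⌊$85,844 × 150%/5⌋ = $25,753. Book value $60,091.
Year 4: ⌊$60,091 × 150%/5⌋ = $18,027. Book value $42,064.

$18,027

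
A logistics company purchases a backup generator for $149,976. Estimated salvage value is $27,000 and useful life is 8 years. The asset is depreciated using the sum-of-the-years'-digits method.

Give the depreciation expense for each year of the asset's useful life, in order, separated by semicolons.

$27,328; $23,912; $20,496; $17,080; $13,664; $10,248; $6,832; $3,416

Depreciable base = $149,976 − $27,000 = $122,976.
Sum of the years' digits = 8+7+6+5+4+3+2+1 = 36.
Year 1: $122,976 × 8/36 = $27,328. Book value $122,648.
Year 2: $122,976 × 7/36 = $23,912. Book value $98,736.
Year 3: $122,976 × 6/36 = $20,496. Book value $78,240.
Year 4: $122,976 × 5/36 = $17,080. Book value $61,160.
Year 5: $122,976 × 4/36 = $13,664. Book value $47,496.
Year 6: $122,976 × 3/36 = $10,248. Book value $37,248.
Year 7: $122,976 × 2/36 = $6,832. Book value $30,416.
Year 8: $122,976 × 1/36 = $3,416. Book value $27,000.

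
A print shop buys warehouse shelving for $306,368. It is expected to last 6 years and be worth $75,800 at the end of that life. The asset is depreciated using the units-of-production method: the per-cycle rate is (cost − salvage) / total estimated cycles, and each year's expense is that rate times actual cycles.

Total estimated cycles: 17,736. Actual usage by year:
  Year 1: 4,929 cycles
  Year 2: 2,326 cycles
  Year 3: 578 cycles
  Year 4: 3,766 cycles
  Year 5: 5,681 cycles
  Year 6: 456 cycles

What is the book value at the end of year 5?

Depreciable base = $306,368 − $75,800 = $230,568.
Rate = $230,568 / 17,736 cycles = $13 per cycle.
Year 1: 4,929 × $13 = $64,077. Book value $242,291.
Year 2: 2,326 × $13 = $30,238. Book value $212,053.
Year 3: 578 × $13 = $7,514. Book value $204,539.
Year 4: 3,766 × $13 = $48,958. Book value $155,581.
Year 5: 5,681 × $13 = $73,853. Book value $81,728.

$81,728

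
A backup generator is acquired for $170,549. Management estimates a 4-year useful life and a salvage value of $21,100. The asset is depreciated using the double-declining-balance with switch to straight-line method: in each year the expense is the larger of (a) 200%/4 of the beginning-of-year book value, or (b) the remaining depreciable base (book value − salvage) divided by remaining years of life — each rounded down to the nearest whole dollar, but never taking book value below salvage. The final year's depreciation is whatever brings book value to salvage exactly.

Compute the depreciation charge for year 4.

Depreciable base = $170,549 − $21,100 = $149,449.
Year 1: DB = ⌊$170,549 × 200%/4⌋ = $85,274; SL = ⌊$149,449/4⌋ = $37,362 → take DB $85,274. Book value $85,275.
Year 2: DB = ⌊$85,275 × 200%/4⌋ = $42,637; SL = ⌊$64,175/3⌋ = $21,391 → take DB $42,637. Book value $42,638.
Year 3: DB = ⌊$42,638 × 200%/4⌋ = $21,319; SL = ⌊$21,538/2⌋ = $10,769 → take DB $21,319. Book value $21,319.
Year 4 (final): $21,319 − $21,100 = $219. Book value $21,100.

$219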